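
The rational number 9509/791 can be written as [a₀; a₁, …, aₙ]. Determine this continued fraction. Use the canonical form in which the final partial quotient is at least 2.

[12; 46, 1, 1, 8]

⌊9509/791⌋ = 12, remainder 17
⌊791/17⌋ = 46, remainder 9
⌊17/9⌋ = 1, remainder 8
⌊9/8⌋ = 1, remainder 1
⌊8/1⌋ = 8, remainder 0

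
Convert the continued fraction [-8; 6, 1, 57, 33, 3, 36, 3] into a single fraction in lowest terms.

-35016968/4456905

Start with 3.
36 + 1/(3/1) = 36 + 1/3 = 109/3
3 + 1/(109/3) = 3 + 3/109 = 330/109
33 + 1/(330/109) = 33 + 109/330 = 10999/330
57 + 1/(10999/330) = 57 + 330/10999 = 627273/10999
1 + 1/(627273/10999) = 1 + 10999/627273 = 638272/627273
6 + 1/(638272/627273) = 6 + 627273/638272 = 4456905/638272
-8 + 1/(4456905/638272) = -8 + 638272/4456905 = -35016968/4456905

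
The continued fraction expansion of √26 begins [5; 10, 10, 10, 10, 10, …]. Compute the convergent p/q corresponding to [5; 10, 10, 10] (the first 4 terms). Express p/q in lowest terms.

5201/1020

Collapse the nested fraction from the inside out:
Start with 10.
10 + 1/(10/1) = 10 + 1/10 = 101/10
10 + 1/(101/10) = 10 + 10/101 = 1020/101
5 + 1/(1020/101) = 5 + 101/1020 = 5201/1020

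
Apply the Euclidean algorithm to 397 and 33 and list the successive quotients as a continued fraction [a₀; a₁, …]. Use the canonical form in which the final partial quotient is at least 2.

397 = 12·33 + 1, so a_0 = 12
33 = 33·1 + 0, so a_1 = 33

[12; 33]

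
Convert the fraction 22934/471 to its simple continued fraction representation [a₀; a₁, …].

Apply division with remainder until the remainder is 0:
22934 ÷ 471 → quotient 48, remainder 326
471 ÷ 326 → quotient 1, remainder 145
326 ÷ 145 → quotient 2, remainder 36
145 ÷ 36 → quotient 4, remainder 1
36 ÷ 1 → quotient 36, remainder 0

[48; 1, 2, 4, 36]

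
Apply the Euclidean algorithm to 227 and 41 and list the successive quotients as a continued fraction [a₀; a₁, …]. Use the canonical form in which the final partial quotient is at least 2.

227 = 5·41 + 22, so a_0 = 5
41 = 1·22 + 19, so a_1 = 1
22 = 1·19 + 3, so a_2 = 1
19 = 6·3 + 1, so a_3 = 6
3 = 3·1 + 0, so a_4 = 3

[5; 1, 1, 6, 3]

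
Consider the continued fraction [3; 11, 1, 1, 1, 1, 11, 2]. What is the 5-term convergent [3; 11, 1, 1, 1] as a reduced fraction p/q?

Compute successive convergents:
a_0 = 3: 3/1
a_1 = 11: 34/11
a_2 = 1: 37/12
a_3 = 1: 71/23
a_4 = 1: 108/35

108/35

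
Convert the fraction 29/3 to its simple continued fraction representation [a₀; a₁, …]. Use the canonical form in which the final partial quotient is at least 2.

[9; 1, 2]

29 = 9·3 + 2, so a_0 = 9
3 = 1·2 + 1, so a_1 = 1
2 = 2·1 + 0, so a_2 = 2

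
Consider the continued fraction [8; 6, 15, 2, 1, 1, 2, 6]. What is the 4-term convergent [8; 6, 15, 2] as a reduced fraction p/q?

1535/188

Start with 2.
15 + 1/(2/1) = 15 + 1/2 = 31/2
6 + 1/(31/2) = 6 + 2/31 = 188/31
8 + 1/(188/31) = 8 + 31/188 = 1535/188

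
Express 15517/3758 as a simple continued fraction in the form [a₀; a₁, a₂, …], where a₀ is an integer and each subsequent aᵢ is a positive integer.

Run the Euclidean algorithm, recording each quotient:
15517 = 4·3758 + 485, so a_0 = 4
3758 = 7·485 + 363, so a_1 = 7
485 = 1·363 + 122, so a_2 = 1
363 = 2·122 + 119, so a_3 = 2
122 = 1·119 + 3, so a_4 = 1
119 = 39·3 + 2, so a_5 = 39
3 = 1·2 + 1, so a_6 = 1
2 = 2·1 + 0, so a_7 = 2

[4; 7, 1, 2, 1, 39, 1, 2]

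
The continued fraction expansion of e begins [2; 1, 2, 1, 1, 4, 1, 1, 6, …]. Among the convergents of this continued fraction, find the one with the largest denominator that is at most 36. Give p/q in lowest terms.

List convergents until the denominator exceeds the bound:
a_0 = 2: 2/1  (≤ bound)
a_1 = 1: 3/1  (≤ bound)
a_2 = 2: 8/3  (≤ bound)
a_3 = 1: 11/4  (≤ bound)
a_4 = 1: 19/7  (≤ bound)
a_5 = 4: 87/32  (≤ bound)
a_6 = 1: 106/39  (> 36, stop)

87/32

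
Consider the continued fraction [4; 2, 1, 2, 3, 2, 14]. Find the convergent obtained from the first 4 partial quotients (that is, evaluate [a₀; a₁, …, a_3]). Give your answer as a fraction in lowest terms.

35/8

Start with 2.
1 + 1/(2/1) = 1 + 1/2 = 3/2
2 + 1/(3/2) = 2 + 2/3 = 8/3
4 + 1/(8/3) = 4 + 3/8 = 35/8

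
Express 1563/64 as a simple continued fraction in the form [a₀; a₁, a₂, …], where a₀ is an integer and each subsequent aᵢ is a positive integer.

[24; 2, 2, 1, 2, 3]

Repeatedly divide and take the remainder:
⌊1563/64⌋ = 24, remainder 27
⌊64/27⌋ = 2, remainder 10
⌊27/10⌋ = 2, remainder 7
⌊10/7⌋ = 1, remainder 3
⌊7/3⌋ = 2, remainder 1
⌊3/1⌋ = 3, remainder 0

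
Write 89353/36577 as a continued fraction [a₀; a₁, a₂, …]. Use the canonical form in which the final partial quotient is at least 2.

[2; 2, 3, 1, 7, 12, 43]

⌊89353/36577⌋ = 2, remainder 16199
⌊36577/16199⌋ = 2, remainder 4179
⌊16199/4179⌋ = 3, remainder 3662
⌊4179/3662⌋ = 1, remainder 517
⌊3662/517⌋ = 7, remainder 43
⌊517/43⌋ = 12, remainder 1
⌊43/1⌋ = 43, remainder 0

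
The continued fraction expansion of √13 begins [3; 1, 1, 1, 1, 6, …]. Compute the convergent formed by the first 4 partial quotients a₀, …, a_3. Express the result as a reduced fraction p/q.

11/3

Use the convergent recurrence hₖ = aₖ·hₖ₋₁ + hₖ₋₂ (and likewise for the denominators kₖ):
a_0 = 3: 3/1
a_1 = 1: 4/1
a_2 = 1: 7/2
a_3 = 1: 11/3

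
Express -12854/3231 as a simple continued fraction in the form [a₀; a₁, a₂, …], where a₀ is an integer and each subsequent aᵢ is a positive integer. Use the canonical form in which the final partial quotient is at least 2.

[-4; 46, 6, 2, 1, 3]

Run the Euclidean algorithm, recording each quotient:
-12854 = -4·3231 + 70, so a_0 = -4
3231 = 46·70 + 11, so a_1 = 46
70 = 6·11 + 4, so a_2 = 6
11 = 2·4 + 3, so a_3 = 2
4 = 1·3 + 1, so a_4 = 1
3 = 3·1 + 0, so a_5 = 3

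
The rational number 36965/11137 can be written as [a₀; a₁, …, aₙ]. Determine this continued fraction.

⌊36965/11137⌋ = 3, remainder 3554
⌊11137/3554⌋ = 3, remainder 475
⌊3554/475⌋ = 7, remainder 229
⌊475/229⌋ = 2, remainder 17
⌊229/17⌋ = 13, remainder 8
⌊17/8⌋ = 2, remainder 1
⌊8/1⌋ = 8, remainder 0

[3; 3, 7, 2, 13, 2, 8]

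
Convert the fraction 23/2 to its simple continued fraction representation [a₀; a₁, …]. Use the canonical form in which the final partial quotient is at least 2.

Apply division with remainder until the remainder is 0:
⌊23/2⌋ = 11, remainder 1
⌊2/1⌋ = 2, remainder 0

[11; 2]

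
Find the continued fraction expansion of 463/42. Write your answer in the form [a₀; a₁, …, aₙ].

[11; 42]

Run the Euclidean algorithm, recording each quotient:
⌊463/42⌋ = 11, remainder 1
⌊42/1⌋ = 42, remainder 0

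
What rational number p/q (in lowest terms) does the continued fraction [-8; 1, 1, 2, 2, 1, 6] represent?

Start with 6.
1 + 1/(6/1) = 1 + 1/6 = 7/6
2 + 1/(7/6) = 2 + 6/7 = 20/7
2 + 1/(20/7) = 2 + 7/20 = 47/20
1 + 1/(47/20) = 1 + 20/47 = 67/47
1 + 1/(67/47) = 1 + 47/67 = 114/67
-8 + 1/(114/67) = -8 + 67/114 = -845/114

-845/114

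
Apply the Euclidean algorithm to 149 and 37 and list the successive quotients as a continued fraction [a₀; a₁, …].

149 = 4·37 + 1, so a_0 = 4
37 = 37·1 + 0, so a_1 = 37

[4; 37]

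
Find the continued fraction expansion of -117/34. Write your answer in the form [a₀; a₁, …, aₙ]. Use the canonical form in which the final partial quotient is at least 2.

Apply division with remainder until the remainder is 0:
⌊-117/34⌋ = -4, remainder 19
⌊34/19⌋ = 1, remainder 15
⌊19/15⌋ = 1, remainder 4
⌊15/4⌋ = 3, remainder 3
⌊4/3⌋ = 1, remainder 1
⌊3/1⌋ = 3, remainder 0

[-4; 1, 1, 3, 1, 3]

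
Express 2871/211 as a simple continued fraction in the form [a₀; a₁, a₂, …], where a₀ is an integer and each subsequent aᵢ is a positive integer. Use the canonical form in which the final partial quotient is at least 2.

[13; 1, 1, 1, 1, 5, 2, 3]

2871 ÷ 211 → quotient 13, remainder 128
211 ÷ 128 → quotient 1, remainder 83
128 ÷ 83 → quotient 1, remainder 45
83 ÷ 45 → quotient 1, remainder 38
45 ÷ 38 → quotient 1, remainder 7
38 ÷ 7 → quotient 5, remainder 3
7 ÷ 3 → quotient 2, remainder 1
3 ÷ 1 → quotient 3, remainder 0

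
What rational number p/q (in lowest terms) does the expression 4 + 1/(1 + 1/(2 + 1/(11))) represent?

a_0 = 4: 4/1
a_1 = 1: 5/1
a_2 = 2: 14/3
a_3 = 11: 159/34

159/34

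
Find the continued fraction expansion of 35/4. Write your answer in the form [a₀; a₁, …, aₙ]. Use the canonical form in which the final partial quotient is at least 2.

[8; 1, 3]

Repeatedly divide and take the remainder:
35 ÷ 4 → quotient 8, remainder 3
4 ÷ 3 → quotient 1, remainder 1
3 ÷ 1 → quotient 3, remainder 0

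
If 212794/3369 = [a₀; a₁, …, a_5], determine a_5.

12

212794 = 63·3369 + 547, so a_0 = 63
3369 = 6·547 + 87, so a_1 = 6
547 = 6·87 + 25, so a_2 = 6
87 = 3·25 + 12, so a_3 = 3
25 = 2·12 + 1, so a_4 = 2
12 = 12·1 + 0, so a_5 = 12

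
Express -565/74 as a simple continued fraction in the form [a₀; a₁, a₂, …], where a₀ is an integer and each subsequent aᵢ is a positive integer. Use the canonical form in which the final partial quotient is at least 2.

[-8; 2, 1, 2, 1, 6]

Apply division with remainder until the remainder is 0:
-565 = -8·74 + 27, so a_0 = -8
74 = 2·27 + 20, so a_1 = 2
27 = 1·20 + 7, so a_2 = 1
20 = 2·7 + 6, so a_3 = 2
7 = 1·6 + 1, so a_4 = 1
6 = 6·1 + 0, so a_5 = 6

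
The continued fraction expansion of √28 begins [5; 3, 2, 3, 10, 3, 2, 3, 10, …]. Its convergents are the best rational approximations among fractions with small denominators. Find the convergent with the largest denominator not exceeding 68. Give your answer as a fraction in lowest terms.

a_0 = 5: 5/1  (≤ bound)
a_1 = 3: 16/3  (≤ bound)
a_2 = 2: 37/7  (≤ bound)
a_3 = 3: 127/24  (≤ bound)
a_4 = 10: 1307/247  (> 68, stop)

127/24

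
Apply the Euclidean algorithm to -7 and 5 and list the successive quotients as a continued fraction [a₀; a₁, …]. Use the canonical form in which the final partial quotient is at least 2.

[-2; 1, 1, 2]

-7 ÷ 5 → quotient -2, remainder 3
5 ÷ 3 → quotient 1, remainder 2
3 ÷ 2 → quotient 1, remainder 1
2 ÷ 1 → quotient 2, remainder 0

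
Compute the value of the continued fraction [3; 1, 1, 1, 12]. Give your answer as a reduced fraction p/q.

139/38

Starting at the tail and folding back:
Start with 12.
1 + 1/(12/1) = 1 + 1/12 = 13/12
1 + 1/(13/12) = 1 + 12/13 = 25/13
1 + 1/(25/13) = 1 + 13/25 = 38/25
3 + 1/(38/25) = 3 + 25/38 = 139/38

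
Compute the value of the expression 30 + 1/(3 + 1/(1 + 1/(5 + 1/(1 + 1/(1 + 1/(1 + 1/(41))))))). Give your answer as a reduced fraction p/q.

a_0 = 30: 30/1
a_1 = 3: 91/3
a_2 = 1: 121/4
a_3 = 5: 696/23
a_4 = 1: 817/27
a_5 = 1: 1513/50
a_6 = 1: 2330/77
a_7 = 41: 97043/3207

97043/3207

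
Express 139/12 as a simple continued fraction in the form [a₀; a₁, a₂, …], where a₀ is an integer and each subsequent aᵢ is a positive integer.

139 = 11·12 + 7, so a_0 = 11
12 = 1·7 + 5, so a_1 = 1
7 = 1·5 + 2, so a_2 = 1
5 = 2·2 + 1, so a_3 = 2
2 = 2·1 + 0, so a_4 = 2

[11; 1, 1, 2, 2]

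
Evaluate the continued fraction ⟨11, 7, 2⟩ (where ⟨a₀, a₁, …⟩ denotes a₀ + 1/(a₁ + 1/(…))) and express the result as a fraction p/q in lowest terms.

167/15

Start with 2.
7 + 1/(2/1) = 7 + 1/2 = 15/2
11 + 1/(15/2) = 11 + 2/15 = 167/15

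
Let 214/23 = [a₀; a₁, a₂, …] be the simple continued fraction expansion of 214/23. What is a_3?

2

214 = 9·23 + 7, so a_0 = 9
23 = 3·7 + 2, so a_1 = 3
7 = 3·2 + 1, so a_2 = 3
2 = 2·1 + 0, so a_3 = 2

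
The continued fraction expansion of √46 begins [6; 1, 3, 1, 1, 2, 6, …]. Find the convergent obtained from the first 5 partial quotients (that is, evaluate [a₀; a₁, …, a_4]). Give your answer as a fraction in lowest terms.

61/9

Start with 1.
1 + 1/(1/1) = 1 + 1/1 = 2/1
3 + 1/(2/1) = 3 + 1/2 = 7/2
1 + 1/(7/2) = 1 + 2/7 = 9/7
6 + 1/(9/7) = 6 + 7/9 = 61/9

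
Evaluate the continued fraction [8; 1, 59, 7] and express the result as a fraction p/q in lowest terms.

a_0 = 8: 8/1
a_1 = 1: 9/1
a_2 = 59: 539/60
a_3 = 7: 3782/421

3782/421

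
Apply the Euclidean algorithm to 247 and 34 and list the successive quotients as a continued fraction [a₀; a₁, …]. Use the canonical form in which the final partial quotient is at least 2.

[7; 3, 1, 3, 2]

247 = 7·34 + 9, so a_0 = 7
34 = 3·9 + 7, so a_1 = 3
9 = 1·7 + 2, so a_2 = 1
7 = 3·2 + 1, so a_3 = 3
2 = 2·1 + 0, so a_4 = 2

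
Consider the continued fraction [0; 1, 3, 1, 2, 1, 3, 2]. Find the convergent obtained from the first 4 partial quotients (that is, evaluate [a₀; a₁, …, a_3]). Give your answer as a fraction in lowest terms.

4/5

Build up convergents one term at a time:
a_0 = 0: 0/1
a_1 = 1: 1/1
a_2 = 3: 3/4
a_3 = 1: 4/5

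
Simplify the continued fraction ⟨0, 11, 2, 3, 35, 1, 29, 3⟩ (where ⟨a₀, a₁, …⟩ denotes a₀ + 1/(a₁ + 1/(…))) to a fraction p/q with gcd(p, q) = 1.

23093/263933

Starting at the tail and folding back:
Start with 3.
29 + 1/(3/1) = 29 + 1/3 = 88/3
1 + 1/(88/3) = 1 + 3/88 = 91/88
35 + 1/(91/88) = 35 + 88/91 = 3273/91
3 + 1/(3273/91) = 3 + 91/3273 = 9910/3273
2 + 1/(9910/3273) = 2 + 3273/9910 = 23093/9910
11 + 1/(23093/9910) = 11 + 9910/23093 = 263933/23093
0 + 1/(263933/23093) = 0 + 23093/263933 = 23093/263933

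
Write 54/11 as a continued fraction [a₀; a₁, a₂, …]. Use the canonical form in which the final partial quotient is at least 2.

[4; 1, 10]

Run the Euclidean algorithm, recording each quotient:
⌊54/11⌋ = 4, remainder 10
⌊11/10⌋ = 1, remainder 1
⌊10/1⌋ = 10, remainder 0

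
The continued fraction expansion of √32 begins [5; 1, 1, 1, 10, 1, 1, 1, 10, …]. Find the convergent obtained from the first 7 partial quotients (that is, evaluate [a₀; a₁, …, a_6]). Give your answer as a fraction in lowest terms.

379/67

Use the convergent recurrence hₖ = aₖ·hₖ₋₁ + hₖ₋₂ (and likewise for the denominators kₖ):
a_0 = 5: 5/1
a_1 = 1: 6/1
a_2 = 1: 11/2
a_3 = 1: 17/3
a_4 = 10: 181/32
a_5 = 1: 198/35
a_6 = 1: 379/67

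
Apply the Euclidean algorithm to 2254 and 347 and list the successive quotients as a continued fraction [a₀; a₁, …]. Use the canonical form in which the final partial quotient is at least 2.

Repeatedly divide and take the remainder:
2254 ÷ 347 → quotient 6, remainder 172
347 ÷ 172 → quotient 2, remainder 3
172 ÷ 3 → quotient 57, remainder 1
3 ÷ 1 → quotient 3, remainder 0

[6; 2, 57, 3]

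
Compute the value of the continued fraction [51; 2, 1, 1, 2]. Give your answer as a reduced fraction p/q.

Collapse the nested fraction from the inside out:
Start with 2.
1 + 1/(2/1) = 1 + 1/2 = 3/2
1 + 1/(3/2) = 1 + 2/3 = 5/3
2 + 1/(5/3) = 2 + 3/5 = 13/5
51 + 1/(13/5) = 51 + 5/13 = 668/13

668/13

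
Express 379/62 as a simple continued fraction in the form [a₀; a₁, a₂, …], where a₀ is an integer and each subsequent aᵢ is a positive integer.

379 = 6·62 + 7, so a_0 = 6
62 = 8·7 + 6, so a_1 = 8
7 = 1·6 + 1, so a_2 = 1
6 = 6·1 + 0, so a_3 = 6

[6; 8, 1, 6]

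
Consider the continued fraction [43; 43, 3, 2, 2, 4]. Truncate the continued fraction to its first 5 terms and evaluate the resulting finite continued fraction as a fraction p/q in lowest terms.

Start with 2.
2 + 1/(2/1) = 2 + 1/2 = 5/2
3 + 1/(5/2) = 3 + 2/5 = 17/5
43 + 1/(17/5) = 43 + 5/17 = 736/17
43 + 1/(736/17) = 43 + 17/736 = 31665/736

31665/736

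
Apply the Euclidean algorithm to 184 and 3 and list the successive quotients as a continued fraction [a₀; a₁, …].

[61; 3]

184 = 61·3 + 1, so a_0 = 61
3 = 3·1 + 0, so a_1 = 3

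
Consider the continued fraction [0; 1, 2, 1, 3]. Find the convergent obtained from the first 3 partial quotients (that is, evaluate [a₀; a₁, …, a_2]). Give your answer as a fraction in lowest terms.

2/3

a_0 = 0: 0/1
a_1 = 1: 1/1
a_2 = 2: 2/3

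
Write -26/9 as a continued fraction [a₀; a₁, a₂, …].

[-3; 9]

⌊-26/9⌋ = -3, remainder 1
⌊9/1⌋ = 9, remainder 0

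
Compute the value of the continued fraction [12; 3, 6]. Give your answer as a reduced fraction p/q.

Start with 6.
3 + 1/(6/1) = 3 + 1/6 = 19/6
12 + 1/(19/6) = 12 + 6/19 = 234/19

234/19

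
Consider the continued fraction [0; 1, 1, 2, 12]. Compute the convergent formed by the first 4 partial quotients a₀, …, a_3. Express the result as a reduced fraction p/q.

3/5

Use the convergent recurrence hₖ = aₖ·hₖ₋₁ + hₖ₋₂ (and likewise for the denominators kₖ):
a_0 = 0: 0/1
a_1 = 1: 1/1
a_2 = 1: 1/2
a_3 = 2: 3/5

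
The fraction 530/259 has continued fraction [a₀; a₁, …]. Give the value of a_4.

2

Run the Euclidean algorithm, recording each quotient:
530 ÷ 259 → quotient 2, remainder 12
259 ÷ 12 → quotient 21, remainder 7
12 ÷ 7 → quotient 1, remainder 5
7 ÷ 5 → quotient 1, remainder 2
5 ÷ 2 → quotient 2, remainder 1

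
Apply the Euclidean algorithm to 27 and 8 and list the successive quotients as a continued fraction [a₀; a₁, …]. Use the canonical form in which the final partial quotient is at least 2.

[3; 2, 1, 2]

Repeatedly divide and take the remainder:
27 ÷ 8 → quotient 3, remainder 3
8 ÷ 3 → quotient 2, remainder 2
3 ÷ 2 → quotient 1, remainder 1
2 ÷ 1 → quotient 2, remainder 0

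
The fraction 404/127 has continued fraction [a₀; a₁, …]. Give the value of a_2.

1

404 = 3·127 + 23, so a_0 = 3
127 = 5·23 + 12, so a_1 = 5
23 = 1·12 + 11, so a_2 = 1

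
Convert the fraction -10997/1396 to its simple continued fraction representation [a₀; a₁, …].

⌊-10997/1396⌋ = -8, remainder 171
⌊1396/171⌋ = 8, remainder 28
⌊171/28⌋ = 6, remainder 3
⌊28/3⌋ = 9, remainder 1
⌊3/1⌋ = 3, remainder 0

[-8; 8, 6, 9, 3]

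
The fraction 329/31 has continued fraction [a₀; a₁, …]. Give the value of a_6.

Run the Euclidean algorithm, recording each quotient:
329 = 10·31 + 19, so a_0 = 10
31 = 1·19 + 12, so a_1 = 1
19 = 1·12 + 7, so a_2 = 1
12 = 1·7 + 5, so a_3 = 1
7 = 1·5 + 2, so a_4 = 1
5 = 2·2 + 1, so a_5 = 2
2 = 2·1 + 0, so a_6 = 2

2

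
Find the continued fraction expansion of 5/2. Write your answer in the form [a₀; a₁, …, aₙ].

⌊5/2⌋ = 2, remainder 1
⌊2/1⌋ = 2, remainder 0

[2; 2]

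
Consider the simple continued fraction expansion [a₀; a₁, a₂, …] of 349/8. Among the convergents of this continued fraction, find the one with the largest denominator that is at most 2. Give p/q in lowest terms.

87/2

a_0 = 43: 43/1  (≤ bound)
a_1 = 1: 44/1  (≤ bound)
a_2 = 1: 87/2  (≤ bound)
a_3 = 1: 131/3  (> 2, stop)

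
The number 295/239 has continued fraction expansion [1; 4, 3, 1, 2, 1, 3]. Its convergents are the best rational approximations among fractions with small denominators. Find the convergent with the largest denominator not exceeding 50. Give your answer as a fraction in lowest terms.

a_0 = 1: 1/1  (≤ bound)
a_1 = 4: 5/4  (≤ bound)
a_2 = 3: 16/13  (≤ bound)
a_3 = 1: 21/17  (≤ bound)
a_4 = 2: 58/47  (≤ bound)
a_5 = 1: 79/64  (> 50, stop)

58/47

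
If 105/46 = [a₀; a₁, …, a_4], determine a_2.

1

105 ÷ 46 → quotient 2, remainder 13
46 ÷ 13 → quotient 3, remainder 7
13 ÷ 7 → quotient 1, remainder 6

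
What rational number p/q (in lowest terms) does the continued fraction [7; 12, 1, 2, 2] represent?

630/89

a_0 = 7: 7/1
a_1 = 12: 85/12
a_2 = 1: 92/13
a_3 = 2: 269/38
a_4 = 2: 630/89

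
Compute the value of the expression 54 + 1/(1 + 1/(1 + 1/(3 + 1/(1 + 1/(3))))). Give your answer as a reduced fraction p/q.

a_0 = 54: 54/1
a_1 = 1: 55/1
a_2 = 1: 109/2
a_3 = 3: 382/7
a_4 = 1: 491/9
a_5 = 3: 1855/34

1855/34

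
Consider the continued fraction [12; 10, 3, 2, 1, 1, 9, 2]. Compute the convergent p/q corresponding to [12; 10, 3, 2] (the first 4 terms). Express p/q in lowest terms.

Build up convergents one term at a time:
a_0 = 12: 12/1
a_1 = 10: 121/10
a_2 = 3: 375/31
a_3 = 2: 871/72

871/72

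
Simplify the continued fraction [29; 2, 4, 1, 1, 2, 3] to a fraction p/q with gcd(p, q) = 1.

a_0 = 29: 29/1
a_1 = 2: 59/2
a_2 = 4: 265/9
a_3 = 1: 324/11
a_4 = 1: 589/20
a_5 = 2: 1502/51
a_6 = 3: 5095/173

5095/173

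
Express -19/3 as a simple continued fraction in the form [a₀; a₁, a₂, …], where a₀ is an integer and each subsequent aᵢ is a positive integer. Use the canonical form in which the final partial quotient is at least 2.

[-7; 1, 2]

-19 = -7·3 + 2, so a_0 = -7
3 = 1·2 + 1, so a_1 = 1
2 = 2·1 + 0, so a_2 = 2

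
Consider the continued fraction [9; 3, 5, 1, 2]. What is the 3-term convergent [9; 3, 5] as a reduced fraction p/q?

149/16

a_0 = 9: 9/1
a_1 = 3: 28/3
a_2 = 5: 149/16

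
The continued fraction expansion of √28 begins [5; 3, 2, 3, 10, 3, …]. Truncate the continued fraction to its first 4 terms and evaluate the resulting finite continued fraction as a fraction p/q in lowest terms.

127/24

Start with 3.
2 + 1/(3/1) = 2 + 1/3 = 7/3
3 + 1/(7/3) = 3 + 3/7 = 24/7
5 + 1/(24/7) = 5 + 7/24 = 127/24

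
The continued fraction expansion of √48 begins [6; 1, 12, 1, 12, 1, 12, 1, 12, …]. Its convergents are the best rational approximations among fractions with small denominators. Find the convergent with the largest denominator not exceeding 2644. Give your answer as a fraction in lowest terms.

17466/2521

a_0 = 6: 6/1  (≤ bound)
a_1 = 1: 7/1  (≤ bound)
a_2 = 12: 90/13  (≤ bound)
a_3 = 1: 97/14  (≤ bound)
a_4 = 12: 1254/181  (≤ bound)
a_5 = 1: 1351/195  (≤ bound)
a_6 = 12: 17466/2521  (≤ bound)
a_7 = 1: 18817/2716  (> 2644, stop)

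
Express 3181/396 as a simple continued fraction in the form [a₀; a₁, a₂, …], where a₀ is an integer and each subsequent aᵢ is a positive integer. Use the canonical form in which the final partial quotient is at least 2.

[8; 30, 2, 6]

⌊3181/396⌋ = 8, remainder 13
⌊396/13⌋ = 30, remainder 6
⌊13/6⌋ = 2, remainder 1
⌊6/1⌋ = 6, remainder 0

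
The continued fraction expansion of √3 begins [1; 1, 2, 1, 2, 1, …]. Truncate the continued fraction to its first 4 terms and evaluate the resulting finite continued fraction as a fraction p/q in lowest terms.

Work from the innermost term outward:
Start with 1.
2 + 1/(1/1) = 2 + 1/1 = 3/1
1 + 1/(3/1) = 1 + 1/3 = 4/3
1 + 1/(4/3) = 1 + 3/4 = 7/4

7/4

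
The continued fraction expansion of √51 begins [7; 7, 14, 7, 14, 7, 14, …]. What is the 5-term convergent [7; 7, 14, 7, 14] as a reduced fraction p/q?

Start with 14.
7 + 1/(14/1) = 7 + 1/14 = 99/14
14 + 1/(99/14) = 14 + 14/99 = 1400/99
7 + 1/(1400/99) = 7 + 99/1400 = 9899/1400
7 + 1/(9899/1400) = 7 + 1400/9899 = 70693/9899

70693/9899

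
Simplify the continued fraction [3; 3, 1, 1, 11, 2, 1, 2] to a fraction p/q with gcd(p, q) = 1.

2197/669

a_0 = 3: 3/1
a_1 = 3: 10/3
a_2 = 1: 13/4
a_3 = 1: 23/7
a_4 = 11: 266/81
a_5 = 2: 555/169
a_6 = 1: 821/250
a_7 = 2: 2197/669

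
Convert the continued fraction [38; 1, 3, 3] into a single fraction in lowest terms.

a_0 = 38: 38/1
a_1 = 1: 39/1
a_2 = 3: 155/4
a_3 = 3: 504/13

504/13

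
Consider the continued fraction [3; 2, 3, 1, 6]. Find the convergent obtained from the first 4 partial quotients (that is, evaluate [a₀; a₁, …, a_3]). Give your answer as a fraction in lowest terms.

31/9

Starting at the tail and folding back:
Start with 1.
3 + 1/(1/1) = 3 + 1/1 = 4/1
2 + 1/(4/1) = 2 + 1/4 = 9/4
3 + 1/(9/4) = 3 + 4/9 = 31/9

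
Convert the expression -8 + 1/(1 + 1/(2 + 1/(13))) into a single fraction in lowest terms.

Start with 13.
2 + 1/(13/1) = 2 + 1/13 = 27/13
1 + 1/(27/13) = 1 + 13/27 = 40/27
-8 + 1/(40/27) = -8 + 27/40 = -293/40

-293/40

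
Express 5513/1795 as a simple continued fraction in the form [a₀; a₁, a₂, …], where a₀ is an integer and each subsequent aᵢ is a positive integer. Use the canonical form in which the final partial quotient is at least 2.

[3; 14, 42, 1, 2]

⌊5513/1795⌋ = 3, remainder 128
⌊1795/128⌋ = 14, remainder 3
⌊128/3⌋ = 42, remainder 2
⌊3/2⌋ = 1, remainder 1
⌊2/1⌋ = 2, remainder 0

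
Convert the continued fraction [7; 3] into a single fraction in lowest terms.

a_0 = 7: 7/1
a_1 = 3: 22/3

22/3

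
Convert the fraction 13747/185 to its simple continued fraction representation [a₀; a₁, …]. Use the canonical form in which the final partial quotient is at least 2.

13747 ÷ 185 → quotient 74, remainder 57
185 ÷ 57 → quotient 3, remainder 14
57 ÷ 14 → quotient 4, remainder 1
14 ÷ 1 → quotient 14, remainder 0

[74; 3, 4, 14]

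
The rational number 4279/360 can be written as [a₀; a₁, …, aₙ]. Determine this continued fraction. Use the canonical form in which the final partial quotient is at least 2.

Repeatedly divide and take the remainder:
⌊4279/360⌋ = 11, remainder 319
⌊360/319⌋ = 1, remainder 41
⌊319/41⌋ = 7, remainder 32
⌊41/32⌋ = 1, remainder 9
⌊32/9⌋ = 3, remainder 5
⌊9/5⌋ = 1, remainder 4
⌊5/4⌋ = 1, remainder 1
⌊4/1⌋ = 4, remainder 0

[11; 1, 7, 1, 3, 1, 1, 4]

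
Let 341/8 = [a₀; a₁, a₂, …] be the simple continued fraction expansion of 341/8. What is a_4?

Apply division with remainder until the remainder is 0:
341 = 42·8 + 5, so a_0 = 42
8 = 1·5 + 3, so a_1 = 1
5 = 1·3 + 2, so a_2 = 1
3 = 1·2 + 1, so a_3 = 1
2 = 2·1 + 0, so a_4 = 2

2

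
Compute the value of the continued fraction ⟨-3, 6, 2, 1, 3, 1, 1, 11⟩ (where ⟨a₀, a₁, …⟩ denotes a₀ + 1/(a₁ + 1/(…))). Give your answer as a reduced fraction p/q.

a_0 = -3: -3/1
a_1 = 6: -17/6
a_2 = 2: -37/13
a_3 = 1: -54/19
a_4 = 3: -199/70
a_5 = 1: -253/89
a_6 = 1: -452/159
a_7 = 11: -5225/1838

-5225/1838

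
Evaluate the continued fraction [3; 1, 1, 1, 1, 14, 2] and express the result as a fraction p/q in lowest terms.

a_0 = 3: 3/1
a_1 = 1: 4/1
a_2 = 1: 7/2
a_3 = 1: 11/3
a_4 = 1: 18/5
a_5 = 14: 263/73
a_6 = 2: 544/151

544/151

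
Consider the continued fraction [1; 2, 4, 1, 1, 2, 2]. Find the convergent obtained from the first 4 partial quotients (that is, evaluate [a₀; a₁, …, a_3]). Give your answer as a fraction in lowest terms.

16/11

a_0 = 1: 1/1
a_1 = 2: 3/2
a_2 = 4: 13/9
a_3 = 1: 16/11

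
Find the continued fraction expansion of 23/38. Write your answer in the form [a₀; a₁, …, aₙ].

Run the Euclidean algorithm, recording each quotient:
23 ÷ 38 → quotient 0, remainder 23
38 ÷ 23 → quotient 1, remainder 15
23 ÷ 15 → quotient 1, remainder 8
15 ÷ 8 → quotient 1, remainder 7
8 ÷ 7 → quotient 1, remainder 1
7 ÷ 1 → quotient 7, remainder 0

[0; 1, 1, 1, 1, 7]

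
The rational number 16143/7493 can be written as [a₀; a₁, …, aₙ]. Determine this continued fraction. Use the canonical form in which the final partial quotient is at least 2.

Repeatedly divide and take the remainder:
16143 = 2·7493 + 1157, so a_0 = 2
7493 = 6·1157 + 551, so a_1 = 6
1157 = 2·551 + 55, so a_2 = 2
551 = 10·55 + 1, so a_3 = 10
55 = 55·1 + 0, so a_4 = 55

[2; 6, 2, 10, 55]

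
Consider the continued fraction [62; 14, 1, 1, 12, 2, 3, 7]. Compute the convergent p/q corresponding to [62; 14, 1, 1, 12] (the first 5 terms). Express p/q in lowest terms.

22531/363

Start with 12.
1 + 1/(12/1) = 1 + 1/12 = 13/12
1 + 1/(13/12) = 1 + 12/13 = 25/13
14 + 1/(25/13) = 14 + 13/25 = 363/25
62 + 1/(363/25) = 62 + 25/363 = 22531/363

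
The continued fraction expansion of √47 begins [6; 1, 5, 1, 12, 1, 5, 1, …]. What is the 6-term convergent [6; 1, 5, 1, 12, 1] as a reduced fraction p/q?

a_0 = 6: 6/1
a_1 = 1: 7/1
a_2 = 5: 41/6
a_3 = 1: 48/7
a_4 = 12: 617/90
a_5 = 1: 665/97

665/97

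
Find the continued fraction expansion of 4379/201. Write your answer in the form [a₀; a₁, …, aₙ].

[21; 1, 3, 1, 2, 14]

Run the Euclidean algorithm, recording each quotient:
4379 = 21·201 + 158, so a_0 = 21
201 = 1·158 + 43, so a_1 = 1
158 = 3·43 + 29, so a_2 = 3
43 = 1·29 + 14, so a_3 = 1
29 = 2·14 + 1, so a_4 = 2
14 = 14·1 + 0, so a_5 = 14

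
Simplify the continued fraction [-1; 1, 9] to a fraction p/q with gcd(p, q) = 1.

-1/10

Start with 9.
1 + 1/(9/1) = 1 + 1/9 = 10/9
-1 + 1/(10/9) = -1 + 9/10 = -1/10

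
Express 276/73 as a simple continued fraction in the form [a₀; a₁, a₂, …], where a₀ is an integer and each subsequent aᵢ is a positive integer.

[3; 1, 3, 1, 1, 3, 2]

⌊276/73⌋ = 3, remainder 57
⌊73/57⌋ = 1, remainder 16
⌊57/16⌋ = 3, remainder 9
⌊16/9⌋ = 1, remainder 7
⌊9/7⌋ = 1, remainder 2
⌊7/2⌋ = 3, remainder 1
⌊2/1⌋ = 2, remainder 0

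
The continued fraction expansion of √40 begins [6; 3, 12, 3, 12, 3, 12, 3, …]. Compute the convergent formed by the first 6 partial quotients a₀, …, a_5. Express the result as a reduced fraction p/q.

a_0 = 6: 6/1
a_1 = 3: 19/3
a_2 = 12: 234/37
a_3 = 3: 721/114
a_4 = 12: 8886/1405
a_5 = 3: 27379/4329

27379/4329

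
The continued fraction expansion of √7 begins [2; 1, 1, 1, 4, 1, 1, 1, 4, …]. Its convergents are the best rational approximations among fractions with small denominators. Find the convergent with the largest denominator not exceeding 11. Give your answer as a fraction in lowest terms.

8/3

List convergents until the denominator exceeds the bound:
a_0 = 2: 2/1  (≤ bound)
a_1 = 1: 3/1  (≤ bound)
a_2 = 1: 5/2  (≤ bound)
a_3 = 1: 8/3  (≤ bound)
a_4 = 4: 37/14  (> 11, stop)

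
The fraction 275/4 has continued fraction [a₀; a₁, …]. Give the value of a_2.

3

275 = 68·4 + 3, so a_0 = 68
4 = 1·3 + 1, so a_1 = 1
3 = 3·1 + 0, so a_2 = 3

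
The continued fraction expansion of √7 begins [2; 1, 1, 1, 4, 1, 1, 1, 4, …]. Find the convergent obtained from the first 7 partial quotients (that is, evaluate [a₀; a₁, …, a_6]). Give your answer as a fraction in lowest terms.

Build up convergents one term at a time:
a_0 = 2: 2/1
a_1 = 1: 3/1
a_2 = 1: 5/2
a_3 = 1: 8/3
a_4 = 4: 37/14
a_5 = 1: 45/17
a_6 = 1: 82/31

82/31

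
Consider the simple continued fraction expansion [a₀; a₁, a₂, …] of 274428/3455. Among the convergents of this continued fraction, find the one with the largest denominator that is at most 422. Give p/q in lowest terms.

List convergents until the denominator exceeds the bound:
a_0 = 79: 79/1  (≤ bound)
a_1 = 2: 159/2  (≤ bound)
a_2 = 3: 556/7  (≤ bound)
a_3 = 30: 16839/212  (≤ bound)
a_4 = 1: 17395/219  (≤ bound)
a_5 = 1: 34234/431  (> 422, stop)

17395/219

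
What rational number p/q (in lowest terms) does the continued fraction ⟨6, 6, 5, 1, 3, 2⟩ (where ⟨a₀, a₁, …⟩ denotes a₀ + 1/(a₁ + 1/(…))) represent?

Build up convergents one term at a time:
a_0 = 6: 6/1
a_1 = 6: 37/6
a_2 = 5: 191/31
a_3 = 1: 228/37
a_4 = 3: 875/142
a_5 = 2: 1978/321

1978/321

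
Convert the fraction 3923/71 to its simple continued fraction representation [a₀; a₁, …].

[55; 3, 1, 17]

Repeatedly divide and take the remainder:
3923 ÷ 71 → quotient 55, remainder 18
71 ÷ 18 → quotient 3, remainder 17
18 ÷ 17 → quotient 1, remainder 1
17 ÷ 1 → quotient 17, remainder 0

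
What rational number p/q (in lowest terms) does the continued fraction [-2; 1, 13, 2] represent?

Start with 2.
13 + 1/(2/1) = 13 + 1/2 = 27/2
1 + 1/(27/2) = 1 + 2/27 = 29/27
-2 + 1/(29/27) = -2 + 27/29 = -31/29

-31/29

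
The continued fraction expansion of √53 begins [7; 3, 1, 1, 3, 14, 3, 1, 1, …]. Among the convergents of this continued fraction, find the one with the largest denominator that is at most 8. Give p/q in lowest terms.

51/7

a_0 = 7: 7/1  (≤ bound)
a_1 = 3: 22/3  (≤ bound)
a_2 = 1: 29/4  (≤ bound)
a_3 = 1: 51/7  (≤ bound)
a_4 = 3: 182/25  (> 8, stop)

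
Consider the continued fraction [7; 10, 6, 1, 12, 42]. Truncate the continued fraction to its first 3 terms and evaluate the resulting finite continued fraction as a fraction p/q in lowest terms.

Work from the innermost term outward:
Start with 6.
10 + 1/(6/1) = 10 + 1/6 = 61/6
7 + 1/(61/6) = 7 + 6/61 = 433/61

433/61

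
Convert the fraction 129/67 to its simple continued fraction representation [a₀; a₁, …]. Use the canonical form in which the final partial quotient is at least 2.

129 = 1·67 + 62, so a_0 = 1
67 = 1·62 + 5, so a_1 = 1
62 = 12·5 + 2, so a_2 = 12
5 = 2·2 + 1, so a_3 = 2
2 = 2·1 + 0, so a_4 = 2

[1; 1, 12, 2, 2]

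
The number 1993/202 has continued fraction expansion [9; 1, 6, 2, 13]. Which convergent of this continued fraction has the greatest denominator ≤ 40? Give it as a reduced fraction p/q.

List convergents until the denominator exceeds the bound:
a_0 = 9: 9/1  (≤ bound)
a_1 = 1: 10/1  (≤ bound)
a_2 = 6: 69/7  (≤ bound)
a_3 = 2: 148/15  (≤ bound)
a_4 = 13: 1993/202  (> 40, stop)

148/15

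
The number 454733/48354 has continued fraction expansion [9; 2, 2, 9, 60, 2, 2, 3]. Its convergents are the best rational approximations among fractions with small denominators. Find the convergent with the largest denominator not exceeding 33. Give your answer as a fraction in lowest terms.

47/5

a_0 = 9: 9/1  (≤ bound)
a_1 = 2: 19/2  (≤ bound)
a_2 = 2: 47/5  (≤ bound)
a_3 = 9: 442/47  (> 33, stop)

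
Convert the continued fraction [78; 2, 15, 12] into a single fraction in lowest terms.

Collapse the nested fraction from the inside out:
Start with 12.
15 + 1/(12/1) = 15 + 1/12 = 181/12
2 + 1/(181/12) = 2 + 12/181 = 374/181
78 + 1/(374/181) = 78 + 181/374 = 29353/374

29353/374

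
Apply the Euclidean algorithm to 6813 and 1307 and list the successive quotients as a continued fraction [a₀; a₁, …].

Apply division with remainder until the remainder is 0:
6813 ÷ 1307 → quotient 5, remainder 278
1307 ÷ 278 → quotient 4, remainder 195
278 ÷ 195 → quotient 1, remainder 83
195 ÷ 83 → quotient 2, remainder 29
83 ÷ 29 → quotient 2, remainder 25
29 ÷ 25 → quotient 1, remainder 4
25 ÷ 4 → quotient 6, remainder 1
4 ÷ 1 → quotient 4, remainder 0

[5; 4, 1, 2, 2, 1, 6, 4]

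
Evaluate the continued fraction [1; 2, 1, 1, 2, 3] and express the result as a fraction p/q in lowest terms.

61/44

a_0 = 1: 1/1
a_1 = 2: 3/2
a_2 = 1: 4/3
a_3 = 1: 7/5
a_4 = 2: 18/13
a_5 = 3: 61/44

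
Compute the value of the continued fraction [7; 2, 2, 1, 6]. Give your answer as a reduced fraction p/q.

Start with 6.
1 + 1/(6/1) = 1 + 1/6 = 7/6
2 + 1/(7/6) = 2 + 6/7 = 20/7
2 + 1/(20/7) = 2 + 7/20 = 47/20
7 + 1/(47/20) = 7 + 20/47 = 349/47

349/47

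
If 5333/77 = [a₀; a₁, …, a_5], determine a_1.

Run the Euclidean algorithm, recording each quotient:
5333 = 69·77 + 20, so a_0 = 69
77 = 3·20 + 17, so a_1 = 3

3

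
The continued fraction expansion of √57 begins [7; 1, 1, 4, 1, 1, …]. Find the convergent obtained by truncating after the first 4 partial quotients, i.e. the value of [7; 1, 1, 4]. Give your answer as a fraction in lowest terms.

68/9

a_0 = 7: 7/1
a_1 = 1: 8/1
a_2 = 1: 15/2
a_3 = 4: 68/9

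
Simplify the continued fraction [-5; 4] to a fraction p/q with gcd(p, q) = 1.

-19/4

a_0 = -5: -5/1
a_1 = 4: -19/4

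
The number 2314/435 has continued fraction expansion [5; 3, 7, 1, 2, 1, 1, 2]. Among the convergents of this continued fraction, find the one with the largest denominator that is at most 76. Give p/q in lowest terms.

383/72

List convergents until the denominator exceeds the bound:
a_0 = 5: 5/1  (≤ bound)
a_1 = 3: 16/3  (≤ bound)
a_2 = 7: 117/22  (≤ bound)
a_3 = 1: 133/25  (≤ bound)
a_4 = 2: 383/72  (≤ bound)
a_5 = 1: 516/97  (> 76, stop)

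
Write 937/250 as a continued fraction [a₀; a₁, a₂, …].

Repeatedly divide and take the remainder:
937 = 3·250 + 187, so a_0 = 3
250 = 1·187 + 63, so a_1 = 1
187 = 2·63 + 61, so a_2 = 2
63 = 1·61 + 2, so a_3 = 1
61 = 30·2 + 1, so a_4 = 30
2 = 2·1 + 0, so a_5 = 2

[3; 1, 2, 1, 30, 2]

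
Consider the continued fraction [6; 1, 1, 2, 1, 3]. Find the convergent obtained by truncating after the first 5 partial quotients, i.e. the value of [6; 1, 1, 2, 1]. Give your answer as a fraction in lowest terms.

46/7

a_0 = 6: 6/1
a_1 = 1: 7/1
a_2 = 1: 13/2
a_3 = 2: 33/5
a_4 = 1: 46/7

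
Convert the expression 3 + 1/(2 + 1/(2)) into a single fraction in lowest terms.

17/5

Use the convergent recurrence hₖ = aₖ·hₖ₋₁ + hₖ₋₂ (and likewise for the denominators kₖ):
a_0 = 3: 3/1
a_1 = 2: 7/2
a_2 = 2: 17/5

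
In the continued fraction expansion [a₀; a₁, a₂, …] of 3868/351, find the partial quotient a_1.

50

Apply division with remainder until the remainder is 0:
3868 ÷ 351 → quotient 11, remainder 7
351 ÷ 7 → quotient 50, remainder 1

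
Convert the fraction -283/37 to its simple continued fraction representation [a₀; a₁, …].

[-8; 2, 1, 5, 2]

⌊-283/37⌋ = -8, remainder 13
⌊37/13⌋ = 2, remainder 11
⌊13/11⌋ = 1, remainder 2
⌊11/2⌋ = 5, remainder 1
⌊2/1⌋ = 2, remainder 0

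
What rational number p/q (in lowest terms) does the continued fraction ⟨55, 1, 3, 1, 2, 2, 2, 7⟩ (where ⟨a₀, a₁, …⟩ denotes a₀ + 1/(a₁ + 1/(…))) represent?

33082/593

a_0 = 55: 55/1
a_1 = 1: 56/1
a_2 = 3: 223/4
a_3 = 1: 279/5
a_4 = 2: 781/14
a_5 = 2: 1841/33
a_6 = 2: 4463/80
a_7 = 7: 33082/593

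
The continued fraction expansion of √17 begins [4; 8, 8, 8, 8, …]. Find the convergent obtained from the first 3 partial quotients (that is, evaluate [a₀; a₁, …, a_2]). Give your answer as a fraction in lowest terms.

Use the convergent recurrence hₖ = aₖ·hₖ₋₁ + hₖ₋₂ (and likewise for the denominators kₖ):
a_0 = 4: 4/1
a_1 = 8: 33/8
a_2 = 8: 268/65

268/65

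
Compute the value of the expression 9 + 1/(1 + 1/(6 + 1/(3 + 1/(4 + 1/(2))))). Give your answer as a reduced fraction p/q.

a_0 = 9: 9/1
a_1 = 1: 10/1
a_2 = 6: 69/7
a_3 = 3: 217/22
a_4 = 4: 937/95
a_5 = 2: 2091/212

2091/212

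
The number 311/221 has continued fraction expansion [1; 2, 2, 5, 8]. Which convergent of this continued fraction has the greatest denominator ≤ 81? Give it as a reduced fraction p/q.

38/27

List convergents until the denominator exceeds the bound:
a_0 = 1: 1/1  (≤ bound)
a_1 = 2: 3/2  (≤ bound)
a_2 = 2: 7/5  (≤ bound)
a_3 = 5: 38/27  (≤ bound)
a_4 = 8: 311/221  (> 81, stop)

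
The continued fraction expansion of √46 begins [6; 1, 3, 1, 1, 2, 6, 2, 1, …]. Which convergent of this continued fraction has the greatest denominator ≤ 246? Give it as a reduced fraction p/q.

997/147

a_0 = 6: 6/1  (≤ bound)
a_1 = 1: 7/1  (≤ bound)
a_2 = 3: 27/4  (≤ bound)
a_3 = 1: 34/5  (≤ bound)
a_4 = 1: 61/9  (≤ bound)
a_5 = 2: 156/23  (≤ bound)
a_6 = 6: 997/147  (≤ bound)
a_7 = 2: 2150/317  (> 246, stop)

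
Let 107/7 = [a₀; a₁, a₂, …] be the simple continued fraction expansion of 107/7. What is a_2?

Apply division with remainder until the remainder is 0:
107 = 15·7 + 2, so a_0 = 15
7 = 3·2 + 1, so a_1 = 3
2 = 2·1 + 0, so a_2 = 2

2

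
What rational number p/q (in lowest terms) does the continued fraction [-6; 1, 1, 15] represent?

-170/31

a_0 = -6: -6/1
a_1 = 1: -5/1
a_2 = 1: -11/2
a_3 = 15: -170/31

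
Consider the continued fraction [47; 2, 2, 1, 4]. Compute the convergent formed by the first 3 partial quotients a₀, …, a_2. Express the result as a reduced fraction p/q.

Compute successive convergents:
a_0 = 47: 47/1
a_1 = 2: 95/2
a_2 = 2: 237/5

237/5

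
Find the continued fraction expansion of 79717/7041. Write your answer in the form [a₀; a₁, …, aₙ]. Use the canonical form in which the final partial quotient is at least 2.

Repeatedly divide and take the remainder:
79717 ÷ 7041 → quotient 11, remainder 2266
7041 ÷ 2266 → quotient 3, remainder 243
2266 ÷ 243 → quotient 9, remainder 79
243 ÷ 79 → quotient 3, remainder 6
79 ÷ 6 → quotient 13, remainder 1
6 ÷ 1 → quotient 6, remainder 0

[11; 3, 9, 3, 13, 6]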